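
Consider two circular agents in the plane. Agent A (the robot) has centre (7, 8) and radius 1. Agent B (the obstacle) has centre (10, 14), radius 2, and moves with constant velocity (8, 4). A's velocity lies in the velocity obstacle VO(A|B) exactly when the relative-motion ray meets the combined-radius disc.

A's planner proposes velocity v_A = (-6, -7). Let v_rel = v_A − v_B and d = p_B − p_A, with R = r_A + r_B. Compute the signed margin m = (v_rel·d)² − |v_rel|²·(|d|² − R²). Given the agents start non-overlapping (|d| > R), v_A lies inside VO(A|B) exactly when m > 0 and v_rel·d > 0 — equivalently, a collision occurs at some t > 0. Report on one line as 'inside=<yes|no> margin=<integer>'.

d = (3, 6),  |d|² = 45;  R = 1+2 = 3,  c = 45−3² = 36
v_rel = (-14, -11),  |v_rel|² = 317;  v_rel·d = (-14)·(3) + (-11)·(6) = -108
317·t² + 216·t + 36 = 0  ⇒  m = (-108)² − 317·36 = 252
m = 252 > 0,  v_rel·d = -108 < 0  ⇒  outside

inside=no margin=252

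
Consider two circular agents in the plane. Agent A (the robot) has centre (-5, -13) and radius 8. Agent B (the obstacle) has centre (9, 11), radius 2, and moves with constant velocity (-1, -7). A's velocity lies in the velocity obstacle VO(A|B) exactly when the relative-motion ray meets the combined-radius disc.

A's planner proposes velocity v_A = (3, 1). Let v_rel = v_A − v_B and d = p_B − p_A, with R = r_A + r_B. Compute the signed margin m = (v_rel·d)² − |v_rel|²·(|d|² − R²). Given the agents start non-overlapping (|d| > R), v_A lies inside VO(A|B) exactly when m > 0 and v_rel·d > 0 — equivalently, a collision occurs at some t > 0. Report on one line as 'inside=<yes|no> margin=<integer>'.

d = (14, 24),  |d|² = 772;  R = 8+2 = 10,  c = 772−10² = 672
v_rel = (4, 8),  |v_rel|² = 80;  v_rel·d = (4)·(14) + (8)·(24) = 248
80·t² − 496·t + 672 = 0  ⇒  m = 248² − 80·672 = 7744
m = 7744 > 0,  v_rel·d = 248 > 0  ⇒  inside

inside=yes margin=7744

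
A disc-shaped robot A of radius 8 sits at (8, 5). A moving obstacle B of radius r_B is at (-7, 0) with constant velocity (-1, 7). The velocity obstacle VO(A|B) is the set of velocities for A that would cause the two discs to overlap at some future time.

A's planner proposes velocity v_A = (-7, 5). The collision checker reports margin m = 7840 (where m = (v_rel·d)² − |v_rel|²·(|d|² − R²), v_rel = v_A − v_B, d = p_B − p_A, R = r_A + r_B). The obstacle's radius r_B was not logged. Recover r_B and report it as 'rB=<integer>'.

m = 7840
d = (-15, -5);  v_rel = (-6, -2),  |v_rel|² = 40
v_rel×d = (-6)·(-5) − (-2)·(-15) = 0
since m = R²·40 − 0²:  R² = (0 + 7840) / 40 = 196
R = √196 = 14  ⇒  r_B = 14 − 8 = 6

rB=6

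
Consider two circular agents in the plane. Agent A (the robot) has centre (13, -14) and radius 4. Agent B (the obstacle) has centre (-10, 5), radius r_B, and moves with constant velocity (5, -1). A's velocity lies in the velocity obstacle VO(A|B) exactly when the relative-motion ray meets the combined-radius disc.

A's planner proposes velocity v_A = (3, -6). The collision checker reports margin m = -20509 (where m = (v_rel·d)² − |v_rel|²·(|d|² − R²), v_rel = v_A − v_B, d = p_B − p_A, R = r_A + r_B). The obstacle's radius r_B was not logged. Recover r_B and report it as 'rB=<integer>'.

m = -20509
d = (-23, 19);  v_rel = (-2, -5),  |v_rel|² = 29
v_rel×d = (-2)·(19) − (-5)·(-23) = -153
since m = R²·29 − (-153)²:  R² = (23409 + -20509) / 29 = 100
R = √100 = 10  ⇒  r_B = 10 − 4 = 6

rB=6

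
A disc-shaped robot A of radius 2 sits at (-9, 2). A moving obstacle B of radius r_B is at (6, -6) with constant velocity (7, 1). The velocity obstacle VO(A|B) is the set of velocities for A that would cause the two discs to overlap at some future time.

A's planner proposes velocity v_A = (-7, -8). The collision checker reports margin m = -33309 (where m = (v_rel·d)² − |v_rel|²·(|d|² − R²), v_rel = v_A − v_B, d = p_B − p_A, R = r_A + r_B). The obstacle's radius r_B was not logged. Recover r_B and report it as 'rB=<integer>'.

m = -33309
d = (15, -8);  v_rel = (-14, -9),  |v_rel|² = 277
v_rel×d = (-14)·(-8) − (-9)·(15) = 247
since m = R²·277 − 247²:  R² = (61009 + -33309) / 277 = 100
R = √100 = 10  ⇒  r_B = 10 − 2 = 8

rB=8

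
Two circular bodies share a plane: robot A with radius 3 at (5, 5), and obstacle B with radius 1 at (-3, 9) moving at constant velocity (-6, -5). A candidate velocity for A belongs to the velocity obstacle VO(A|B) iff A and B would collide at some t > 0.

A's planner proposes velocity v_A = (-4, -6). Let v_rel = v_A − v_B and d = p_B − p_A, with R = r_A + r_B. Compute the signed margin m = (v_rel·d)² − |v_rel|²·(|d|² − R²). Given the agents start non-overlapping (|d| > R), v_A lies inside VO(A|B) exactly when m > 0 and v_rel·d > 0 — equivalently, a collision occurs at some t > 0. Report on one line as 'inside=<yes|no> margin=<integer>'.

d = (-8, 4),  |d|² = 80;  R = 3+1 = 4,  c = 80−4² = 64
v_rel = (2, -1),  |v_rel|² = 5;  v_rel·d = (2)·(-8) + (-1)·(4) = -20
5·t² + 40·t + 64 = 0  ⇒  m = (-20)² − 5·64 = 80
m = 80 > 0,  v_rel·d = -20 < 0  ⇒  outside

inside=no margin=80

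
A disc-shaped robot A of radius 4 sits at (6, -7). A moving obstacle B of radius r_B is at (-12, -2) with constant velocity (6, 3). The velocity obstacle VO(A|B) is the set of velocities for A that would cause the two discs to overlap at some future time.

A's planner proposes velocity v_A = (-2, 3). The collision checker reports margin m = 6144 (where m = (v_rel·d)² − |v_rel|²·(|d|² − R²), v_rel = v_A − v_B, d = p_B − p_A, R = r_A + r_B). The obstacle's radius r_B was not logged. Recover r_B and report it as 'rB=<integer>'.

m = 6144
d = (-18, 5);  v_rel = (-8, 0),  |v_rel|² = 64
v_rel×d = (-8)·(5) − (0)·(-18) = -40
since m = R²·64 − (-40)²:  R² = (1600 + 6144) / 64 = 121
R = √121 = 11  ⇒  r_B = 11 − 4 = 7

rB=7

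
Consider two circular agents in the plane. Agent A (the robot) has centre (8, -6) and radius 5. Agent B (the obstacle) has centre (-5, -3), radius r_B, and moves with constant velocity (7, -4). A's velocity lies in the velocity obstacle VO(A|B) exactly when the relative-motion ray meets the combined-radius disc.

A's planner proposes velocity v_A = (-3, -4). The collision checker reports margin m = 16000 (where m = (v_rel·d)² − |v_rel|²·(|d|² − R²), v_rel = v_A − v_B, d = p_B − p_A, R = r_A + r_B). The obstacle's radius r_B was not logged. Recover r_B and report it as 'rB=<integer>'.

m = 16000
d = (-13, 3);  v_rel = (-10, 0),  |v_rel|² = 100
v_rel×d = (-10)·(3) − (0)·(-13) = -30
since m = R²·100 − (-30)²:  R² = (900 + 16000) / 100 = 169
R = √169 = 13  ⇒  r_B = 13 − 5 = 8

rB=8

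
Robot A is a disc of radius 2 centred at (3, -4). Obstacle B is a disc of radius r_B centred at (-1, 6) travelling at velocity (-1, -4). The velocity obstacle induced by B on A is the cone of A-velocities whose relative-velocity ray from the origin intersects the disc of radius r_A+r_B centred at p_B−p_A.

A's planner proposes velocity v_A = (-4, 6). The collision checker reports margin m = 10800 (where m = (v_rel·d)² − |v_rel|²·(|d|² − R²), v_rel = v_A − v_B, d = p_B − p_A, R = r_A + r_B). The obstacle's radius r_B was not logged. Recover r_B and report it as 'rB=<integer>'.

m = 10800
d = (-4, 10);  v_rel = (-3, 10),  |v_rel|² = 109
v_rel×d = (-3)·(10) − (10)·(-4) = 10
since m = R²·109 − 10²:  R² = (100 + 10800) / 109 = 100
R = √100 = 10  ⇒  r_B = 10 − 2 = 8

rB=8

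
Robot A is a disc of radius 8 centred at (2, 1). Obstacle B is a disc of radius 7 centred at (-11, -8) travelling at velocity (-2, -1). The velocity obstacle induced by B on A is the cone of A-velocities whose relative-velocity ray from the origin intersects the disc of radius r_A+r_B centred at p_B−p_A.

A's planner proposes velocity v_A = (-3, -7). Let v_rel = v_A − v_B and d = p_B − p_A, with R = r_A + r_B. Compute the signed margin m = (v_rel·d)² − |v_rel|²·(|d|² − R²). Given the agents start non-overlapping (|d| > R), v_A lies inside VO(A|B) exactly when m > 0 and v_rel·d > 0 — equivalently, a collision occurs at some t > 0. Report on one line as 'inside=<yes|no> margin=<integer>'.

d = (-13, -9),  |d|² = 250;  R = 8+7 = 15,  c = 250−15² = 25
v_rel = (-1, -6),  |v_rel|² = 37;  v_rel·d = (-1)·(-13) + (-6)·(-9) = 67
37·t² − 134·t + 25 = 0  ⇒  m = 67² − 37·25 = 3564
m = 3564 > 0,  v_rel·d = 67 > 0  ⇒  inside

inside=yes margin=3564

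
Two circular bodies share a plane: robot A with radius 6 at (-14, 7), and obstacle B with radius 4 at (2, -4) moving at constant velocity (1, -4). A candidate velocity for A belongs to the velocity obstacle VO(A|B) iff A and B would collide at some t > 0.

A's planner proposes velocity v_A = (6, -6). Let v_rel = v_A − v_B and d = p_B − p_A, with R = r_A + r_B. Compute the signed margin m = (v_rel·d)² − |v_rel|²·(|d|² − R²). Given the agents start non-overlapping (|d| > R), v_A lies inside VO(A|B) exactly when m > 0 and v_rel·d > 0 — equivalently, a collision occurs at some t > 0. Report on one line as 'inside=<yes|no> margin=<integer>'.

d = (16, -11),  |d|² = 377;  R = 6+4 = 10,  c = 377−10² = 277
v_rel = (5, -2),  |v_rel|² = 29;  v_rel·d = (5)·(16) + (-2)·(-11) = 102
29·t² − 204·t + 277 = 0  ⇒  m = 102² − 29·277 = 2371
m = 2371 > 0,  v_rel·d = 102 > 0  ⇒  inside

inside=yes margin=2371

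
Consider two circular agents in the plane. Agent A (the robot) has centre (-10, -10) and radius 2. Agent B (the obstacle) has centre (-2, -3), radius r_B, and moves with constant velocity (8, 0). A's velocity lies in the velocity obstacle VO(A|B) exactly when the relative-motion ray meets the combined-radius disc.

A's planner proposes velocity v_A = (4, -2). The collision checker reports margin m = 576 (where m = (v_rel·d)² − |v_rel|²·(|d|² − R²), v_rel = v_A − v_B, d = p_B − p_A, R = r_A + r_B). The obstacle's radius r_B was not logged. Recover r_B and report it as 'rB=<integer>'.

m = 576
d = (8, 7);  v_rel = (-4, -2),  |v_rel|² = 20
v_rel×d = (-4)·(7) − (-2)·(8) = -12
since m = R²·20 − (-12)²:  R² = (144 + 576) / 20 = 36
R = √36 = 6  ⇒  r_B = 6 − 2 = 4

rB=4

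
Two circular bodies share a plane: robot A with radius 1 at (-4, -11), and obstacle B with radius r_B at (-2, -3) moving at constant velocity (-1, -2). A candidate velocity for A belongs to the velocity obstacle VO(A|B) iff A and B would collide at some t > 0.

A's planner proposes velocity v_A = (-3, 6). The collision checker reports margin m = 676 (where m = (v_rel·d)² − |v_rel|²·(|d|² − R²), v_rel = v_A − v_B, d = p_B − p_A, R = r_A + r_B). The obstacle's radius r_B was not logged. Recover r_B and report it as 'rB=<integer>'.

m = 676
d = (2, 8);  v_rel = (-2, 8),  |v_rel|² = 68
v_rel×d = (-2)·(8) − (8)·(2) = -32
since m = R²·68 − (-32)²:  R² = (1024 + 676) / 68 = 25
R = √25 = 5  ⇒  r_B = 5 − 1 = 4

rB=4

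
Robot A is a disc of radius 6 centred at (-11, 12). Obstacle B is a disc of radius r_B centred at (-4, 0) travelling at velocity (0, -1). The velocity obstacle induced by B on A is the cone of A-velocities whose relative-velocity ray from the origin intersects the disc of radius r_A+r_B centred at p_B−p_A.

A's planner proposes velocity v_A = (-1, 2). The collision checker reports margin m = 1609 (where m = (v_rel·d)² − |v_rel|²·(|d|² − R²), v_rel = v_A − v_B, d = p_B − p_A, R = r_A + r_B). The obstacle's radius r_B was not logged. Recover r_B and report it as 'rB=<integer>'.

m = 1609
d = (7, -12);  v_rel = (-1, 3),  |v_rel|² = 10
v_rel×d = (-1)·(-12) − (3)·(7) = -9
since m = R²·10 − (-9)²:  R² = (81 + 1609) / 10 = 169
R = √169 = 13  ⇒  r_B = 13 − 6 = 7

rB=7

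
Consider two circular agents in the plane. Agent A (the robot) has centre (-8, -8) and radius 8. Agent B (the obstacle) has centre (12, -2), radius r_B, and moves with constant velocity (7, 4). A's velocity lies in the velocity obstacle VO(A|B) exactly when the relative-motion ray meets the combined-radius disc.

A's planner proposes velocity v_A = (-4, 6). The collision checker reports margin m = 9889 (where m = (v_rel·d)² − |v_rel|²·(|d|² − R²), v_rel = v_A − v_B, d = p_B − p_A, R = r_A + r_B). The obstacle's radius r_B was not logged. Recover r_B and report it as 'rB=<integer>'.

m = 9889
d = (20, 6);  v_rel = (-11, 2),  |v_rel|² = 125
v_rel×d = (-11)·(6) − (2)·(20) = -106
since m = R²·125 − (-106)²:  R² = (11236 + 9889) / 125 = 169
R = √169 = 13  ⇒  r_B = 13 − 8 = 5

rB=5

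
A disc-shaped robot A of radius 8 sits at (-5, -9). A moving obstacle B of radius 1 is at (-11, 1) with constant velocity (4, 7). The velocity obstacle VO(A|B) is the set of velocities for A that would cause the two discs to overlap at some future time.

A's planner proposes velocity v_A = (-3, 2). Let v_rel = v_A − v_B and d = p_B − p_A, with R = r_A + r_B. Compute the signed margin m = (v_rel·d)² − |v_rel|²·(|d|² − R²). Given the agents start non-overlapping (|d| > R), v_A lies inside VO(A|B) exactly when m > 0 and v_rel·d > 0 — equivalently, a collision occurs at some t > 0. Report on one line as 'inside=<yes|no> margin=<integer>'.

d = (-6, 10),  |d|² = 136;  R = 8+1 = 9,  c = 136−9² = 55
v_rel = (-7, -5),  |v_rel|² = 74;  v_rel·d = (-7)·(-6) + (-5)·(10) = -8
74·t² + 16·t + 55 = 0  ⇒  m = (-8)² − 74·55 = -4006
m = -4006 < 0,  v_rel·d = -8 < 0  ⇒  outside

inside=no margin=-4006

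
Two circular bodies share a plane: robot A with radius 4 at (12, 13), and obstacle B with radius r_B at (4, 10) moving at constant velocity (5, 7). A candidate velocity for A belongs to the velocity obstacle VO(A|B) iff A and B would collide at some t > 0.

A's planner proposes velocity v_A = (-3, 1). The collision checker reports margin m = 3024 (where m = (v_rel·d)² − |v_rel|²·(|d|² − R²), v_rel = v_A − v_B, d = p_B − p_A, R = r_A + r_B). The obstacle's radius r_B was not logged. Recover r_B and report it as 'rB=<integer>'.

m = 3024
d = (-8, -3);  v_rel = (-8, -6),  |v_rel|² = 100
v_rel×d = (-8)·(-3) − (-6)·(-8) = -24
since m = R²·100 − (-24)²:  R² = (576 + 3024) / 100 = 36
R = √36 = 6  ⇒  r_B = 6 − 4 = 2

rB=2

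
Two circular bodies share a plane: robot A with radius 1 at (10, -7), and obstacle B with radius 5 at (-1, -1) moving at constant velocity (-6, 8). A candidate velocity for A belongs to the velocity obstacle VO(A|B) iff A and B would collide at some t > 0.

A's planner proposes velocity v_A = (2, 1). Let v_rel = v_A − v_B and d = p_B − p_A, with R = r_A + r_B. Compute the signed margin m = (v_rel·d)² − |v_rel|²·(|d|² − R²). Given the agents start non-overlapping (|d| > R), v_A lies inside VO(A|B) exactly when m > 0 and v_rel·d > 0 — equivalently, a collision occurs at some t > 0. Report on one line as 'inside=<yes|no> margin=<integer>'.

d = (-11, 6),  |d|² = 157;  R = 1+5 = 6,  c = 157−6² = 121
v_rel = (8, -7),  |v_rel|² = 113;  v_rel·d = (8)·(-11) + (-7)·(6) = -130
113·t² + 260·t + 121 = 0  ⇒  m = (-130)² − 113·121 = 3227
m = 3227 > 0,  v_rel·d = -130 < 0  ⇒  outside

inside=no margin=3227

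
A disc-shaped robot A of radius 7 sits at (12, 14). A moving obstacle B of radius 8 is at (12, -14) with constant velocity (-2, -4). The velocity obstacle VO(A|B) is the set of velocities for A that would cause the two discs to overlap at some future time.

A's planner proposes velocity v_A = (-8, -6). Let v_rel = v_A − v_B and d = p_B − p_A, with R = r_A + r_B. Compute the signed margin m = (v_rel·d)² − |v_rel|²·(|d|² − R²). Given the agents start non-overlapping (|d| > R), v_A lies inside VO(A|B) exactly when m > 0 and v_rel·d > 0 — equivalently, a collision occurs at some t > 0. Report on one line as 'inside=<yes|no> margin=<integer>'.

d = (0, -28),  |d|² = 784;  R = 7+8 = 15,  c = 784−15² = 559
v_rel = (-6, -2),  |v_rel|² = 40;  v_rel·d = (-6)·(0) + (-2)·(-28) = 56
40·t² − 112·t + 559 = 0  ⇒  m = 56² − 40·559 = -19224
m = -19224 < 0,  v_rel·d = 56 > 0  ⇒  outside

inside=no margin=-19224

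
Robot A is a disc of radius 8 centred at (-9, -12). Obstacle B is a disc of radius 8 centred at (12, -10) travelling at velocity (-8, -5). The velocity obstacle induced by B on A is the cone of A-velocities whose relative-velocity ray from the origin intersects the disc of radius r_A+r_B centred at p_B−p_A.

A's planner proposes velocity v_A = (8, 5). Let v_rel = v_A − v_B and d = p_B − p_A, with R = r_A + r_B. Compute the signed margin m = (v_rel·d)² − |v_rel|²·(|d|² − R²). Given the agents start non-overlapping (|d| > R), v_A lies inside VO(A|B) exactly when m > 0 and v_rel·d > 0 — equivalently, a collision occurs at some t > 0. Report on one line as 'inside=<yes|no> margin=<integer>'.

d = (21, 2),  |d|² = 445;  R = 8+8 = 16,  c = 445−16² = 189
v_rel = (16, 10),  |v_rel|² = 356;  v_rel·d = (16)·(21) + (10)·(2) = 356
356·t² − 712·t + 189 = 0  ⇒  m = 356² − 356·189 = 59452
m = 59452 > 0,  v_rel·d = 356 > 0  ⇒  inside

inside=yes margin=59452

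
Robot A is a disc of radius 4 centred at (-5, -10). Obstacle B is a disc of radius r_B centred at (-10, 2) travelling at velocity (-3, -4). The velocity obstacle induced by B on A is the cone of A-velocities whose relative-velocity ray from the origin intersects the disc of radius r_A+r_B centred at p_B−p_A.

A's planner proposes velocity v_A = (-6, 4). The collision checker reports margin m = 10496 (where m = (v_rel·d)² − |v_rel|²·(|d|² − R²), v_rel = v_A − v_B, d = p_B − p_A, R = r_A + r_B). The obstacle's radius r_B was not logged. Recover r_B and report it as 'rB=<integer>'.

m = 10496
d = (-5, 12);  v_rel = (-3, 8),  |v_rel|² = 73
v_rel×d = (-3)·(12) − (8)·(-5) = 4
since m = R²·73 − 4²:  R² = (16 + 10496) / 73 = 144
R = √144 = 12  ⇒  r_B = 12 − 4 = 8

rB=8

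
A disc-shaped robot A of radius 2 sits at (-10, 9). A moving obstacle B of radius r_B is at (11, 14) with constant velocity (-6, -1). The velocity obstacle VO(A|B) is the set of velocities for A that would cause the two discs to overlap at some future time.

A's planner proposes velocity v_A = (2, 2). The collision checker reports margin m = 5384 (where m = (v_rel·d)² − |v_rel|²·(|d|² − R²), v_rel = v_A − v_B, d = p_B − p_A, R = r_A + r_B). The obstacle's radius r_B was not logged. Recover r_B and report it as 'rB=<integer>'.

m = 5384
d = (21, 5);  v_rel = (8, 3),  |v_rel|² = 73
v_rel×d = (8)·(5) − (3)·(21) = -23
since m = R²·73 − (-23)²:  R² = (529 + 5384) / 73 = 81
R = √81 = 9  ⇒  r_B = 9 − 2 = 7

rB=7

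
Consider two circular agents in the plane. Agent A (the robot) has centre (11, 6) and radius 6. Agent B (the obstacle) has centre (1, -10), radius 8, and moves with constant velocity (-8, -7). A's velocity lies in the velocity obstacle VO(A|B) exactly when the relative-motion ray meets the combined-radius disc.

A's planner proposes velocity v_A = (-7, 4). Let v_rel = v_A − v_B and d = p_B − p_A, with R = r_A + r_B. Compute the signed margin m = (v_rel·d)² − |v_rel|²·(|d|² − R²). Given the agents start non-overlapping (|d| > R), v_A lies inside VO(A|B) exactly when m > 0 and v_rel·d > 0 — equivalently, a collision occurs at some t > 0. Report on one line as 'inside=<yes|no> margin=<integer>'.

d = (-10, -16),  |d|² = 356;  R = 6+8 = 14,  c = 356−14² = 160
v_rel = (1, 11),  |v_rel|² = 122;  v_rel·d = (1)·(-10) + (11)·(-16) = -186
122·t² + 372·t + 160 = 0  ⇒  m = (-186)² − 122·160 = 15076
m = 15076 > 0,  v_rel·d = -186 < 0  ⇒  outside

inside=no margin=15076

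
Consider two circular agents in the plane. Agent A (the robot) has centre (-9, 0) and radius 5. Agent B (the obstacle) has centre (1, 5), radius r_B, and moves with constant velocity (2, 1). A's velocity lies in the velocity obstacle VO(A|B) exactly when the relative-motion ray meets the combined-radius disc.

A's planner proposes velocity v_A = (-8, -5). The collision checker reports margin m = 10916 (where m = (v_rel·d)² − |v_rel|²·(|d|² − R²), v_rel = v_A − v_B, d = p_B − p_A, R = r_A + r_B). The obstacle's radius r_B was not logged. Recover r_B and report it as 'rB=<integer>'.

m = 10916
d = (10, 5);  v_rel = (-10, -6),  |v_rel|² = 136
v_rel×d = (-10)·(5) − (-6)·(10) = 10
since m = R²·136 − 10²:  R² = (100 + 10916) / 136 = 81
R = √81 = 9  ⇒  r_B = 9 − 5 = 4

rB=4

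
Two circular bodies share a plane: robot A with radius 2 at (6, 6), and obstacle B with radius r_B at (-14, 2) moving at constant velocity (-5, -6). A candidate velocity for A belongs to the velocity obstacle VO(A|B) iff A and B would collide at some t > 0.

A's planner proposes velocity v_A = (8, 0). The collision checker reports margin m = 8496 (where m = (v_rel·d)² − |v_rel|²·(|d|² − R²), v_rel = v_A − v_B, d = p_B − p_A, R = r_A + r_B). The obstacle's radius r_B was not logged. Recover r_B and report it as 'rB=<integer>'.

m = 8496
d = (-20, -4);  v_rel = (13, 6),  |v_rel|² = 205
v_rel×d = (13)·(-4) − (6)·(-20) = 68
since m = R²·205 − 68²:  R² = (4624 + 8496) / 205 = 64
R = √64 = 8  ⇒  r_B = 8 − 2 = 6

rB=6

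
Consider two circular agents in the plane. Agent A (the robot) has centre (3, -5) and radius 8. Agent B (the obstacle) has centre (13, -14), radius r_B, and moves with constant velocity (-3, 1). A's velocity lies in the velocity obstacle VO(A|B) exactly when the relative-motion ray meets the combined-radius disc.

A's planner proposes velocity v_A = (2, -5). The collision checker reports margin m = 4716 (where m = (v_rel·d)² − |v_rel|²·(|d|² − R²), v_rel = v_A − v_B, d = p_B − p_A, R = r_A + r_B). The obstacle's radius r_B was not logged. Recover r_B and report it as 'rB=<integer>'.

m = 4716
d = (10, -9);  v_rel = (5, -6),  |v_rel|² = 61
v_rel×d = (5)·(-9) − (-6)·(10) = 15
since m = R²·61 − 15²:  R² = (225 + 4716) / 61 = 81
R = √81 = 9  ⇒  r_B = 9 − 8 = 1

rB=1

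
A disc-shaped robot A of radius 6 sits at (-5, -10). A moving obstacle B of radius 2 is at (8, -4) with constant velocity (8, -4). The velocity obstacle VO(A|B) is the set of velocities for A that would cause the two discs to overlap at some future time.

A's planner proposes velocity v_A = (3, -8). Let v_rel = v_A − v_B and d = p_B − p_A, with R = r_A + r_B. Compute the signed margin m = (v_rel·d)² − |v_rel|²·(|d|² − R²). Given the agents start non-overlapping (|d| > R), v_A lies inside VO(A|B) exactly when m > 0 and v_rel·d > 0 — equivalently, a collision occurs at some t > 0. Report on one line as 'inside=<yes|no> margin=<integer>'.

d = (13, 6),  |d|² = 205;  R = 6+2 = 8,  c = 205−8² = 141
v_rel = (-5, -4),  |v_rel|² = 41;  v_rel·d = (-5)·(13) + (-4)·(6) = -89
41·t² + 178·t + 141 = 0  ⇒  m = (-89)² − 41·141 = 2140
m = 2140 > 0,  v_rel·d = -89 < 0  ⇒  outside

inside=no margin=2140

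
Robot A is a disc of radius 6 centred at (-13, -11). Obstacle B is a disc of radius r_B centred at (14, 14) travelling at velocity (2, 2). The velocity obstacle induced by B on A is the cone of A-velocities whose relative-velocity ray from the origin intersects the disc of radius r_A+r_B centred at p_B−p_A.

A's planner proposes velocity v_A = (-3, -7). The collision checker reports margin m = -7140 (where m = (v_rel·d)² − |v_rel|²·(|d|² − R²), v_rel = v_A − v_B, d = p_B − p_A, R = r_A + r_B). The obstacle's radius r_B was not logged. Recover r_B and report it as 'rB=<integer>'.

m = -7140
d = (27, 25);  v_rel = (-5, -9),  |v_rel|² = 106
v_rel×d = (-5)·(25) − (-9)·(27) = 118
since m = R²·106 − 118²:  R² = (13924 + -7140) / 106 = 64
R = √64 = 8  ⇒  r_B = 8 − 6 = 2

rB=2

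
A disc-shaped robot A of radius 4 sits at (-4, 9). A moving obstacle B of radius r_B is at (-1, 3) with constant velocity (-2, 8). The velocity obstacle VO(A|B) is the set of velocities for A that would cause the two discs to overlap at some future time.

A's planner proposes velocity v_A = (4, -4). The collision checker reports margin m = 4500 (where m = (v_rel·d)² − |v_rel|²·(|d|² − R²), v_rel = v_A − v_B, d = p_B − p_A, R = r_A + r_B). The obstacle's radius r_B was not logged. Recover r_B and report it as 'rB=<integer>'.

m = 4500
d = (3, -6);  v_rel = (6, -12),  |v_rel|² = 180
v_rel×d = (6)·(-6) − (-12)·(3) = 0
since m = R²·180 − 0²:  R² = (0 + 4500) / 180 = 25
R = √25 = 5  ⇒  r_B = 5 − 4 = 1

rB=1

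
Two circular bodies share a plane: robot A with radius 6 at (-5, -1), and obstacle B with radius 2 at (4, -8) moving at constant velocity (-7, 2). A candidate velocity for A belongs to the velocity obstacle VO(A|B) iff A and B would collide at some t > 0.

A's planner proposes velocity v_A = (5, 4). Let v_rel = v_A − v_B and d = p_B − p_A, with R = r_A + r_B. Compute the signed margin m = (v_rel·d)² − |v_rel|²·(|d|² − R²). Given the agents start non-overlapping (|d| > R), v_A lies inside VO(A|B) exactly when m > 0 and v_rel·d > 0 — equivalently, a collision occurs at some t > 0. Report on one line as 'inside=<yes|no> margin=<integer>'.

d = (9, -7),  |d|² = 130;  R = 6+2 = 8,  c = 130−8² = 66
v_rel = (12, 2),  |v_rel|² = 148;  v_rel·d = (12)·(9) + (2)·(-7) = 94
148·t² − 188·t + 66 = 0  ⇒  m = 94² − 148·66 = -932
m = -932 < 0,  v_rel·d = 94 > 0  ⇒  outside

inside=no margin=-932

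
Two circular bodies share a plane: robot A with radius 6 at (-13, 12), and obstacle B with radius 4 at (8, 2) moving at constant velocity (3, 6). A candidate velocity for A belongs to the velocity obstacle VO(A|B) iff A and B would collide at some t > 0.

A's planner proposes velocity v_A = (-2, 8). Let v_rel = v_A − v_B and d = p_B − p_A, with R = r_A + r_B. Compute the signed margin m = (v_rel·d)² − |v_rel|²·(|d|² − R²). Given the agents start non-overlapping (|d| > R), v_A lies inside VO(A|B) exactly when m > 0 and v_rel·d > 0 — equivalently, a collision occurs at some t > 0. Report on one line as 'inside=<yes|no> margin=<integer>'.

d = (21, -10),  |d|² = 541;  R = 6+4 = 10,  c = 541−10² = 441
v_rel = (-5, 2),  |v_rel|² = 29;  v_rel·d = (-5)·(21) + (2)·(-10) = -125
29·t² + 250·t + 441 = 0  ⇒  m = (-125)² − 29·441 = 2836
m = 2836 > 0,  v_rel·d = -125 < 0  ⇒  outside

inside=no margin=2836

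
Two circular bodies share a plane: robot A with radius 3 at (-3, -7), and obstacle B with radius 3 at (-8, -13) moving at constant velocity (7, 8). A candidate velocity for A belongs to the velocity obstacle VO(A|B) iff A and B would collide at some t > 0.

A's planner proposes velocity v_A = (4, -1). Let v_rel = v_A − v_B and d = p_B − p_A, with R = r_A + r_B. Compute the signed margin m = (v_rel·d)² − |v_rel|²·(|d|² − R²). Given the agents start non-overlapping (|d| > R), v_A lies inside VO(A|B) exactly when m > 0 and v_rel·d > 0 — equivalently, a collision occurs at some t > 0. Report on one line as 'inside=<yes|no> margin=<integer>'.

d = (-5, -6),  |d|² = 61;  R = 3+3 = 6,  c = 61−6² = 25
v_rel = (-3, -9),  |v_rel|² = 90;  v_rel·d = (-3)·(-5) + (-9)·(-6) = 69
90·t² − 138·t + 25 = 0  ⇒  m = 69² − 90·25 = 2511
m = 2511 > 0,  v_rel·d = 69 > 0  ⇒  inside

inside=yes margin=2511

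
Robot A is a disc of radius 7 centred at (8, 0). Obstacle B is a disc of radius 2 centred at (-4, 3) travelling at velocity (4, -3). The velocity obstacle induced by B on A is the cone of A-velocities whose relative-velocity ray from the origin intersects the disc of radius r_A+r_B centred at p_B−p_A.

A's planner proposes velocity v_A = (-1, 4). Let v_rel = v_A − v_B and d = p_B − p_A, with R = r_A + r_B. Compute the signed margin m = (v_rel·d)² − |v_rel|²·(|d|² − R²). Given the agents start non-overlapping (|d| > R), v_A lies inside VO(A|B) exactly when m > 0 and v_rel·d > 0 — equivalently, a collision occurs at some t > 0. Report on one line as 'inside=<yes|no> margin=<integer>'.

d = (-12, 3),  |d|² = 153;  R = 7+2 = 9,  c = 153−9² = 72
v_rel = (-5, 7),  |v_rel|² = 74;  v_rel·d = (-5)·(-12) + (7)·(3) = 81
74·t² − 162·t + 72 = 0  ⇒  m = 81² − 74·72 = 1233
m = 1233 > 0,  v_rel·d = 81 > 0  ⇒  inside

inside=yes margin=1233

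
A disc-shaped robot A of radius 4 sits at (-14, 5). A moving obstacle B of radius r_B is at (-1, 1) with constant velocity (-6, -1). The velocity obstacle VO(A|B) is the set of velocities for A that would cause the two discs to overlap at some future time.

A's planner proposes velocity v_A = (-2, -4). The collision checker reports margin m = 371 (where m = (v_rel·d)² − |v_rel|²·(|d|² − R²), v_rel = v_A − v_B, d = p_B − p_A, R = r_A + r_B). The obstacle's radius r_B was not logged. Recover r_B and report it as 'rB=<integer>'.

m = 371
d = (13, -4);  v_rel = (4, -3),  |v_rel|² = 25
v_rel×d = (4)·(-4) − (-3)·(13) = 23
since m = R²·25 − 23²:  R² = (529 + 371) / 25 = 36
R = √36 = 6  ⇒  r_B = 6 − 4 = 2

rB=2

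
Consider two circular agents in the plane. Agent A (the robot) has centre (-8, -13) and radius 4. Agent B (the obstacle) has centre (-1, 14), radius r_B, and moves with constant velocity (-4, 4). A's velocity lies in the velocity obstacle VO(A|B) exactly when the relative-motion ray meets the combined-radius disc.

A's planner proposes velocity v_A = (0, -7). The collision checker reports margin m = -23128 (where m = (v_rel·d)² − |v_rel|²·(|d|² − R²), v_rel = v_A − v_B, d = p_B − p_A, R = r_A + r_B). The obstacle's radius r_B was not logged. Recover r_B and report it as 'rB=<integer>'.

m = -23128
d = (7, 27);  v_rel = (4, -11),  |v_rel|² = 137
v_rel×d = (4)·(27) − (-11)·(7) = 185
since m = R²·137 − 185²:  R² = (34225 + -23128) / 137 = 81
R = √81 = 9  ⇒  r_B = 9 − 4 = 5

rB=5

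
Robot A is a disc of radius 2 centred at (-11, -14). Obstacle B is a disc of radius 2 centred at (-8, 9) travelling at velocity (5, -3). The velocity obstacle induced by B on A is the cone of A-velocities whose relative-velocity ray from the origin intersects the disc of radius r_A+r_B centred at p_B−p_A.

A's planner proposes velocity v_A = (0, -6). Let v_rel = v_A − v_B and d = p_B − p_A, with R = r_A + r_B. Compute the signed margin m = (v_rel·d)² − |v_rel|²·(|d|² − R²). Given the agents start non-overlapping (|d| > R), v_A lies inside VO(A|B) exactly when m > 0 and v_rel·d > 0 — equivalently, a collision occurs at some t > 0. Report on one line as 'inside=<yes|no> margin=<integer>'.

d = (3, 23),  |d|² = 538;  R = 2+2 = 4,  c = 538−4² = 522
v_rel = (-5, -3),  |v_rel|² = 34;  v_rel·d = (-5)·(3) + (-3)·(23) = -84
34·t² + 168·t + 522 = 0  ⇒  m = (-84)² − 34·522 = -10692
m = -10692 < 0,  v_rel·d = -84 < 0  ⇒  outside

inside=no margin=-10692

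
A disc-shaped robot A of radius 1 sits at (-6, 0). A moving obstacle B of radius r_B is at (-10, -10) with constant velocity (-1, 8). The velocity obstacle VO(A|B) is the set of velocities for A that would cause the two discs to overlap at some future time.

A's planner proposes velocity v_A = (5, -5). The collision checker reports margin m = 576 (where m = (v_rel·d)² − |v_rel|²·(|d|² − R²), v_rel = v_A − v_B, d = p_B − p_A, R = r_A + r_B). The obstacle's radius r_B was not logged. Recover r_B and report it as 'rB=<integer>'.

m = 576
d = (-4, -10);  v_rel = (6, -13),  |v_rel|² = 205
v_rel×d = (6)·(-10) − (-13)·(-4) = -112
since m = R²·205 − (-112)²:  R² = (12544 + 576) / 205 = 64
R = √64 = 8  ⇒  r_B = 8 − 1 = 7

rB=7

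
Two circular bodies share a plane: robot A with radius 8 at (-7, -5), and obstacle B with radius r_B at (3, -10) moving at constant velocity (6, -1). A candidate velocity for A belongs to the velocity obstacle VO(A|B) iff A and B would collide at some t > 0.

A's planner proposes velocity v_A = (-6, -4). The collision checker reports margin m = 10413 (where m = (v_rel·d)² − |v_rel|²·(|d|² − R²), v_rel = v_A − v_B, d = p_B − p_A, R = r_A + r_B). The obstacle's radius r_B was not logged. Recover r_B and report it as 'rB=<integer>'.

m = 10413
d = (10, -5);  v_rel = (-12, -3),  |v_rel|² = 153
v_rel×d = (-12)·(-5) − (-3)·(10) = 90
since m = R²·153 − 90²:  R² = (8100 + 10413) / 153 = 121
R = √121 = 11  ⇒  r_B = 11 − 8 = 3

rB=3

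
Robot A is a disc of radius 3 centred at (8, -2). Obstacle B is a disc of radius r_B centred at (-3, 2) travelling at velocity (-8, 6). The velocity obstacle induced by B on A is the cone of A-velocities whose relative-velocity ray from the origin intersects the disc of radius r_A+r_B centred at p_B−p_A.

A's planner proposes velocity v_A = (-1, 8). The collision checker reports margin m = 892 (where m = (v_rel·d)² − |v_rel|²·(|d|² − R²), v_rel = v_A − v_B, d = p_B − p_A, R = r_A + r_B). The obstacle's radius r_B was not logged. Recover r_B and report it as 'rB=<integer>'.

m = 892
d = (-11, 4);  v_rel = (7, 2),  |v_rel|² = 53
v_rel×d = (7)·(4) − (2)·(-11) = 50
since m = R²·53 − 50²:  R² = (2500 + 892) / 53 = 64
R = √64 = 8  ⇒  r_B = 8 − 3 = 5

rB=5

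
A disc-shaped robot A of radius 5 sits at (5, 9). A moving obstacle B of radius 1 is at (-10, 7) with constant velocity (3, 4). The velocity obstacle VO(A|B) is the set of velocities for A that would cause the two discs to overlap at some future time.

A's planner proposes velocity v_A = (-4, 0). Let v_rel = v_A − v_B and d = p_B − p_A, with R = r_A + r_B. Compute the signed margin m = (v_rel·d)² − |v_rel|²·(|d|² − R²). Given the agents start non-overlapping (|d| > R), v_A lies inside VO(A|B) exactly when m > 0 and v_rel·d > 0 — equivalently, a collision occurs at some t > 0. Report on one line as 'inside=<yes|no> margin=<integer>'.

d = (-15, -2),  |d|² = 229;  R = 5+1 = 6,  c = 229−6² = 193
v_rel = (-7, -4),  |v_rel|² = 65;  v_rel·d = (-7)·(-15) + (-4)·(-2) = 113
65·t² − 226·t + 193 = 0  ⇒  m = 113² − 65·193 = 224
m = 224 > 0,  v_rel·d = 113 > 0  ⇒  inside

inside=yes margin=224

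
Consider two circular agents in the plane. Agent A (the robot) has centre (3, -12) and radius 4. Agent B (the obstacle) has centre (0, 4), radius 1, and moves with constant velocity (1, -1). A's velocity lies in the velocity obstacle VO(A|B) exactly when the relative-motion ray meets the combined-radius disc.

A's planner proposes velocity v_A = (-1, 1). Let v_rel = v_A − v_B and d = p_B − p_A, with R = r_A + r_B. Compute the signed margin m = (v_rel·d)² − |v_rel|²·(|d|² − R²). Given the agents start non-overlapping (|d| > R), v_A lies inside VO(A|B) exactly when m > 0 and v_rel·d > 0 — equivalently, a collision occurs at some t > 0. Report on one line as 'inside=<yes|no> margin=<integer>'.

d = (-3, 16),  |d|² = 265;  R = 4+1 = 5,  c = 265−5² = 240
v_rel = (-2, 2),  |v_rel|² = 8;  v_rel·d = (-2)·(-3) + (2)·(16) = 38
8·t² − 76·t + 240 = 0  ⇒  m = 38² − 8·240 = -476
m = -476 < 0,  v_rel·d = 38 > 0  ⇒  outside

inside=no margin=-476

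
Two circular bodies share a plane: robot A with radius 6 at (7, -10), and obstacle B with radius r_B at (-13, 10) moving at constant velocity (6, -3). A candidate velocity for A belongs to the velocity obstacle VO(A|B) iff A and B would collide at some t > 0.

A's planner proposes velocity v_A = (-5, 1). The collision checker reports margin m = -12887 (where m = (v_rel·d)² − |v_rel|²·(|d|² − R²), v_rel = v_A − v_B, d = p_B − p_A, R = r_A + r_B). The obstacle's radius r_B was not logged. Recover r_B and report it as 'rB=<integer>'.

m = -12887
d = (-20, 20);  v_rel = (-11, 4),  |v_rel|² = 137
v_rel×d = (-11)·(20) − (4)·(-20) = -140
since m = R²·137 − (-140)²:  R² = (19600 + -12887) / 137 = 49
R = √49 = 7  ⇒  r_B = 7 − 6 = 1

rB=1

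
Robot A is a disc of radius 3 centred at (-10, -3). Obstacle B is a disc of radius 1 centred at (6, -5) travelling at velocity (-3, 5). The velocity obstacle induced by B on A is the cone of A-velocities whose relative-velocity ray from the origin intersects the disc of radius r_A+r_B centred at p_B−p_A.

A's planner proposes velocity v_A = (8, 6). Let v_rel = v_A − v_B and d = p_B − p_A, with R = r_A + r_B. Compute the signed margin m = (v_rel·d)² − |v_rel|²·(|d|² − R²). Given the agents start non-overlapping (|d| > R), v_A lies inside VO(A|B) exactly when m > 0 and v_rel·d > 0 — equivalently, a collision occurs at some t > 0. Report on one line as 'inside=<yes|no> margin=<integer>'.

d = (16, -2),  |d|² = 260;  R = 3+1 = 4,  c = 260−4² = 244
v_rel = (11, 1),  |v_rel|² = 122;  v_rel·d = (11)·(16) + (1)·(-2) = 174
122·t² − 348·t + 244 = 0  ⇒  m = 174² − 122·244 = 508
m = 508 > 0,  v_rel·d = 174 > 0  ⇒  inside

inside=yes margin=508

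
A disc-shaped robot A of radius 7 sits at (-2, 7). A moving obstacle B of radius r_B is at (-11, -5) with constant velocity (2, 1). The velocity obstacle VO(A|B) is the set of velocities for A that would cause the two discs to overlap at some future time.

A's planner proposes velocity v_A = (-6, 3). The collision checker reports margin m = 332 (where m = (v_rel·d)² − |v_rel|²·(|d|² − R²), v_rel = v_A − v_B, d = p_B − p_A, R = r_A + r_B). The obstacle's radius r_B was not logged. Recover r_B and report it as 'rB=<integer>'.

m = 332
d = (-9, -12);  v_rel = (-8, 2),  |v_rel|² = 68
v_rel×d = (-8)·(-12) − (2)·(-9) = 114
since m = R²·68 − 114²:  R² = (12996 + 332) / 68 = 196
R = √196 = 14  ⇒  r_B = 14 − 7 = 7

rB=7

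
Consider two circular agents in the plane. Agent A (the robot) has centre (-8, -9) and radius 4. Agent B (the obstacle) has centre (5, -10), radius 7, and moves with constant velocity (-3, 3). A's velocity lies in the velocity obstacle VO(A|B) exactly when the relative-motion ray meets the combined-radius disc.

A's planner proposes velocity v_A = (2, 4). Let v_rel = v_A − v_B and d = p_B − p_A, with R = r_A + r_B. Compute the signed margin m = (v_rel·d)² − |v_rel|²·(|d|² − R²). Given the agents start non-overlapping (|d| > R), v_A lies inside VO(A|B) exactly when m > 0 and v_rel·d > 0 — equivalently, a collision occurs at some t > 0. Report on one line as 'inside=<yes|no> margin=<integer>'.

d = (13, -1),  |d|² = 170;  R = 4+7 = 11,  c = 170−11² = 49
v_rel = (5, 1),  |v_rel|² = 26;  v_rel·d = (5)·(13) + (1)·(-1) = 64
26·t² − 128·t + 49 = 0  ⇒  m = 64² − 26·49 = 2822
m = 2822 > 0,  v_rel·d = 64 > 0  ⇒  inside

inside=yes margin=2822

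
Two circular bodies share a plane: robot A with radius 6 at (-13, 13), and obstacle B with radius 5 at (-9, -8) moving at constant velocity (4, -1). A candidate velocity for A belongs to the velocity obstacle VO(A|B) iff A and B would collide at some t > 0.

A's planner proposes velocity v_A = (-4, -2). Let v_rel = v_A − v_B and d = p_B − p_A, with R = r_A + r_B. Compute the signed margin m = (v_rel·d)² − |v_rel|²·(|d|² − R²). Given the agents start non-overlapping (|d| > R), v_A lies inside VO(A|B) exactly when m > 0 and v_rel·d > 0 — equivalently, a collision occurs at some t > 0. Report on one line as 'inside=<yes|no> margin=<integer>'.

d = (4, -21),  |d|² = 457;  R = 6+5 = 11,  c = 457−11² = 336
v_rel = (-8, -1),  |v_rel|² = 65;  v_rel·d = (-8)·(4) + (-1)·(-21) = -11
65·t² + 22·t + 336 = 0  ⇒  m = (-11)² − 65·336 = -21719
m = -21719 < 0,  v_rel·d = -11 < 0  ⇒  outside

inside=no margin=-21719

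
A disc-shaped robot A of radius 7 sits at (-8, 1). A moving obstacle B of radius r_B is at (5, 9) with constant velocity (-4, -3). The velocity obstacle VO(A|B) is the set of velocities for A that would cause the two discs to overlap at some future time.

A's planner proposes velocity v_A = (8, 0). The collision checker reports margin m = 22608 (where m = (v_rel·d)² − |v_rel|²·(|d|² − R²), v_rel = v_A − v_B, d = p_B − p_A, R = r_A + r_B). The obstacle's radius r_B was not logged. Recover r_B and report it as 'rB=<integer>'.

m = 22608
d = (13, 8);  v_rel = (12, 3),  |v_rel|² = 153
v_rel×d = (12)·(8) − (3)·(13) = 57
since m = R²·153 − 57²:  R² = (3249 + 22608) / 153 = 169
R = √169 = 13  ⇒  r_B = 13 − 7 = 6

rB=6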